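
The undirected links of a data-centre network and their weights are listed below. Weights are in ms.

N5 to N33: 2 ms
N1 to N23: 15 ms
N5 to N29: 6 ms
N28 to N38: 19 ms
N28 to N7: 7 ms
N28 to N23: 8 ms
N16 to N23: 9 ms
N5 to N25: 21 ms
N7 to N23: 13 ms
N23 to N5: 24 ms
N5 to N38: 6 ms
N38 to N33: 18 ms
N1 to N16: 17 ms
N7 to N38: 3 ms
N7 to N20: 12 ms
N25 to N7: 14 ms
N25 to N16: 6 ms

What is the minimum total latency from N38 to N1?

31 ms

Candidate routes:
N38 → N7 → N23 → N1: 3+13+15 = 31
N38 → N7 → N28 → N23 → N1: 3+7+8+15 = 33
The minimum is 31 ms via N38 → N7 → N23 → N1.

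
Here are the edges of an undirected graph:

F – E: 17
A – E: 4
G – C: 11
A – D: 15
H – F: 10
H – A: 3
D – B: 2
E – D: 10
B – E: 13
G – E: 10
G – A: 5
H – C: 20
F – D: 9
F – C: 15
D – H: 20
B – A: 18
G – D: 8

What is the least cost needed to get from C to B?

Shortest distances from C:
C: 0
G: 11  (via C)
F: 15  (via C)
A: 16  (via G)
D: 19  (via G)
H: 19  (via A)
E: 20  (via A)
B: 21  (via D)
Shortest route: C–G–D–B = 21.

21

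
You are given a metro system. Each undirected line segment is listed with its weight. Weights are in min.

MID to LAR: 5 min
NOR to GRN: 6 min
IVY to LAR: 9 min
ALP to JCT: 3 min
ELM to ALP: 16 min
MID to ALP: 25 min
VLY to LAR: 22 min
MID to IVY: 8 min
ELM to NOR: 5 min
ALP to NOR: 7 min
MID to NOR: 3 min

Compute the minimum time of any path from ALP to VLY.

Enumerating some paths:
ALP–NOR–MID–LAR–VLY: 7+3+5+22 = 37
ALP–NOR–MID–IVY–LAR–VLY: 7+3+8+9+22 = 49
ALP–ELM–NOR–MID–LAR–VLY: 16+5+3+5+22 = 51
The minimum is 37 min via ALP–NOR–MID–LAR–VLY.

37 min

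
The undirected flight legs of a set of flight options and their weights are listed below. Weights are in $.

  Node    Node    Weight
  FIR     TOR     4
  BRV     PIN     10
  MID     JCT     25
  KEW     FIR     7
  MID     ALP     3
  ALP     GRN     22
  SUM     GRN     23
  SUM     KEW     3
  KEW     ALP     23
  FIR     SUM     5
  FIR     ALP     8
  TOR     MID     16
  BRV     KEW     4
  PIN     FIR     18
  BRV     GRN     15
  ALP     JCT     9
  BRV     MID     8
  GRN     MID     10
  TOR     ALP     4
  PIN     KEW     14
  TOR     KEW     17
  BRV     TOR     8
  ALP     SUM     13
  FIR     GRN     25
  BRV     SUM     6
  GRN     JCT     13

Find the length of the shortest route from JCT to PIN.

Running Dijkstra from JCT:
JCT: 0
ALP: 9  (via JCT)
MID: 12  (via ALP)
TOR: 13  (via ALP)
GRN: 13  (via JCT)
FIR: 17  (via ALP)
BRV: 20  (via MID)
SUM: 22  (via ALP)
KEW: 24  (via FIR)
PIN: 30  (via BRV)
Shortest route: JCT–ALP–MID–BRV–PIN = $30.

$30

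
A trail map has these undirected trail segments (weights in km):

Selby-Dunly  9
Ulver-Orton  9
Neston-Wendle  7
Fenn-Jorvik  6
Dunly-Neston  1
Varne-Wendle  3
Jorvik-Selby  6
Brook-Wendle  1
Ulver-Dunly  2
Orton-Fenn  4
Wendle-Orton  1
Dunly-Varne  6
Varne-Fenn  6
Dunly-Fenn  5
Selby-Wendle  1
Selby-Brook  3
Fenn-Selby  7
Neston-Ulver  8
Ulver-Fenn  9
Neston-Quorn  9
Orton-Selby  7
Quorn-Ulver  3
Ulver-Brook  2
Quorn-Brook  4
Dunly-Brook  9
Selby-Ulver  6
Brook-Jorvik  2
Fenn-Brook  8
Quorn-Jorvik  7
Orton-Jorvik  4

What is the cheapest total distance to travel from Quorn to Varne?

8 km

Shortest distances from Quorn:
Quorn: 0
Ulver: 3  (via Quorn)
Brook: 4  (via Quorn)
Wendle: 5  (via Brook)
Dunly: 5  (via Ulver)
Jorvik: 6  (via Brook)
Neston: 6  (via Dunly)
Selby: 6  (via Wendle)
Orton: 6  (via Wendle)
Varne: 8  (via Wendle)
Shortest route: Quorn–Brook–Wendle–Varne = 8 km.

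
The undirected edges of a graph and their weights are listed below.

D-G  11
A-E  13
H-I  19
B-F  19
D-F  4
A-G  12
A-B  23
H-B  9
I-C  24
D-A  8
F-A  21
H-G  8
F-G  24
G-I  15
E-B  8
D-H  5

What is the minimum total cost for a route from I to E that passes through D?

45

Shortest I→D: I–H–D = 24
Best D to E: D–A–E costing 21
Total via D: 24 + 21 = 45.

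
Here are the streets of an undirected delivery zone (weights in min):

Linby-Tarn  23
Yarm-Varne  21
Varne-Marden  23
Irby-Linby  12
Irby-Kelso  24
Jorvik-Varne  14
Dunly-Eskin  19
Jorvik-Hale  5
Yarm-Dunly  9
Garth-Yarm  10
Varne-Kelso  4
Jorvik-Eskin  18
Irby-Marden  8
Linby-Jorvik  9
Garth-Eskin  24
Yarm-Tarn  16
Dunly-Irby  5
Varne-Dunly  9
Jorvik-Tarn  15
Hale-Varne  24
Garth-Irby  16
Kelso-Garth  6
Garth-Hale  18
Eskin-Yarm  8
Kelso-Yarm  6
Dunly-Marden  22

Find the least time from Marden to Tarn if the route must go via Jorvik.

44 min

Best Marden to Jorvik: Marden–Irby–Linby–Jorvik costing 29
Best Jorvik to Tarn: Jorvik–Tarn costing 15
Total via Jorvik: 29 + 15 = 44 min.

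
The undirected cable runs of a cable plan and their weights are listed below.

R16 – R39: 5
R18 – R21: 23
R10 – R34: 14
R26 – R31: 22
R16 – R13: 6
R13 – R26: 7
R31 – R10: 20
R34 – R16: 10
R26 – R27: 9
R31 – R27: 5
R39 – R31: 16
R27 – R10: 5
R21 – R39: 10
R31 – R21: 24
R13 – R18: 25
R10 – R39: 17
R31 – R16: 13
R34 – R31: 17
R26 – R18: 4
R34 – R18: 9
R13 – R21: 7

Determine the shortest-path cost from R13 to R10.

21

Running Dijkstra from R13:
R13: 0
R16: 6  (via R13)
R26: 7  (via R13)
R21: 7  (via R13)
R39: 11  (via R16)
R18: 11  (via R26)
R27: 16  (via R26)
R34: 16  (via R16)
R31: 19  (via R16)
R10: 21  (via R27)
Shortest route: R13–R26–R27–R10 = 21.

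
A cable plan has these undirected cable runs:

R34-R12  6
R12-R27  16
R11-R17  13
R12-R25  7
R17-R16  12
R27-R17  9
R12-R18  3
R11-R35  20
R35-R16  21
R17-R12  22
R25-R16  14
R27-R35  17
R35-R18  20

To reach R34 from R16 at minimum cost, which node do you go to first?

Enumerating some paths:
R16 - R17 - R12 - R34: 12+22+6 = 40
R16 - R25 - R12 - R34: 14+7+6 = 27
The minimum is 27 via R16 - R25 - R12 - R34.
So from R16 the first move is to R25.

R25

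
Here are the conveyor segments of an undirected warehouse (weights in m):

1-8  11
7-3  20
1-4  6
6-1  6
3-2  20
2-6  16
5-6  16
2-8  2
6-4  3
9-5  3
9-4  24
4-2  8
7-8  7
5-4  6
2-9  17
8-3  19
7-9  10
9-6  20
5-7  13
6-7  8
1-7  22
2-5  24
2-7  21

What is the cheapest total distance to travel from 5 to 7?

Shortest distances from 5:
5: 0
9: 3  (via 5)
4: 6  (via 5)
6: 9  (via 4)
1: 12  (via 4)
7: 13  (via 5)
Shortest route: 5 → 7 = 13 m.

13 m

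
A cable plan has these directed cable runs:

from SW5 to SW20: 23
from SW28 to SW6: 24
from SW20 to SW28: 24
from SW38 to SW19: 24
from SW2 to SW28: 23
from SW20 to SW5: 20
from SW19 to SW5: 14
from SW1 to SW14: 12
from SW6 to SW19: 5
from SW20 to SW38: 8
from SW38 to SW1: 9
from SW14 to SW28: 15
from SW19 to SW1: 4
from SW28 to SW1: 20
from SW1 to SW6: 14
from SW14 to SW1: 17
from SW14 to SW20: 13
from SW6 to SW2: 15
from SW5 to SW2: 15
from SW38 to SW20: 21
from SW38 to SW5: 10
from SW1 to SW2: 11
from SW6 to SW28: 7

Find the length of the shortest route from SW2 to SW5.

66

Candidate routes:
SW2 - SW28 - SW6 - SW19 - SW5: 23+24+5+14 = 66
SW2 - SW28 - SW1 - SW6 - SW19 - SW5: 23+20+14+5+14 = 76
The minimum is 66 via SW2 - SW28 - SW6 - SW19 - SW5.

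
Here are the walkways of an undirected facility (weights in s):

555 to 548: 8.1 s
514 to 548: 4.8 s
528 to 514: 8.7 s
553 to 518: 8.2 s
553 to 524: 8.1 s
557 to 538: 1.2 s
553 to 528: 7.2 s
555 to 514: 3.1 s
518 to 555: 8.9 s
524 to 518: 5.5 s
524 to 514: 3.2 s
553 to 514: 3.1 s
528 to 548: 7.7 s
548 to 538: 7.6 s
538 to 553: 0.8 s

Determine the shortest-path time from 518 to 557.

Running Dijkstra from 518:
518: 0
524: 5.5  (via 518)
553: 8.2  (via 518)
514: 8.7  (via 524)
555: 8.9  (via 518)
538: 9  (via 553)
557: 10.2  (via 538)
Shortest route: 518 → 553 → 538 → 557 = 10.2 s.

10.2 s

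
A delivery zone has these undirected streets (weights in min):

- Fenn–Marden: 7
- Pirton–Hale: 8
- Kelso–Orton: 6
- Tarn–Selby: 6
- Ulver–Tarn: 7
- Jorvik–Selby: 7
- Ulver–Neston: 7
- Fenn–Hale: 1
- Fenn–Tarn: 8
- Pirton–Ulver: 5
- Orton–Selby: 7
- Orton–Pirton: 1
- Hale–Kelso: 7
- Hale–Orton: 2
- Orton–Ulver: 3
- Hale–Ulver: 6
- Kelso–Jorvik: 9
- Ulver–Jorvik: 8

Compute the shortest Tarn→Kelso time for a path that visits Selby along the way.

Best Tarn to Selby: Tarn → Selby costing 6
Shortest Selby→Kelso: Selby → Orton → Kelso = 13
Total via Selby: 6 + 13 = 19 min.

19 min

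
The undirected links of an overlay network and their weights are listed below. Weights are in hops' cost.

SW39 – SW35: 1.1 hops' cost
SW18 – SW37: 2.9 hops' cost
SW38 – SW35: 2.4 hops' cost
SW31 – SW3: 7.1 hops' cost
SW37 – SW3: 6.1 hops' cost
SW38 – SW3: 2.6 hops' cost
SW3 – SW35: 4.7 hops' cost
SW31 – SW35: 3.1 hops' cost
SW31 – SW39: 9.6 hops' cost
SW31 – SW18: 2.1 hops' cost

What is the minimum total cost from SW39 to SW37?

9.2 hops' cost

Running Dijkstra from SW39:
SW39: 0
SW35: 1.1  (via SW39)
SW38: 3.5  (via SW35)
SW31: 4.2  (via SW35)
SW3: 5.8  (via SW35)
SW18: 6.3  (via SW31)
SW37: 9.2  (via SW18)
Shortest route: SW39 → SW35 → SW31 → SW18 → SW37 = 9.2 hops' cost.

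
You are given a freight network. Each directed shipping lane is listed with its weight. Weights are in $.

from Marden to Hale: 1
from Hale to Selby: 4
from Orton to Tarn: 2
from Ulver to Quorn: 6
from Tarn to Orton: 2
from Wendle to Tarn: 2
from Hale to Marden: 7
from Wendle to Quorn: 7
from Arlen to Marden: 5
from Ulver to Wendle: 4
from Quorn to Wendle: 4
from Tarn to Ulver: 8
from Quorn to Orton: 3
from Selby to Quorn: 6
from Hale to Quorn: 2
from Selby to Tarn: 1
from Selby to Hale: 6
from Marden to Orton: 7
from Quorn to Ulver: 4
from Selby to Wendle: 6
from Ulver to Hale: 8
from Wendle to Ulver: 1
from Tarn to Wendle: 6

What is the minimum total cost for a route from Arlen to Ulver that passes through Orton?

$20

Shortest Arlen→Orton: Arlen–Marden–Hale–Quorn–Orton = 11
Best Orton to Ulver: Orton–Tarn–Wendle–Ulver costing 9
Total via Orton: 11 + 9 = $20.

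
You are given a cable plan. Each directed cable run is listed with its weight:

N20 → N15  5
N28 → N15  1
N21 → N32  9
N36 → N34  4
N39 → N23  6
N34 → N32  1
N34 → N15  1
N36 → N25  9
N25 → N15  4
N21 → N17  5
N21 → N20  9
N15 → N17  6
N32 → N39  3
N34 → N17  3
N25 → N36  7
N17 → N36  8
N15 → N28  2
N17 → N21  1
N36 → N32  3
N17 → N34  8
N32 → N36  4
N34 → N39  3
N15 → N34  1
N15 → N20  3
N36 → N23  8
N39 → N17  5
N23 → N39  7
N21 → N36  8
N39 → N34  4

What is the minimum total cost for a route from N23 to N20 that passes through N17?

22

Shortest N23→N17: N23–N39–N17 = 12
Shortest N17→N20: N17–N21–N20 = 10
Total via N17: 12 + 10 = 22.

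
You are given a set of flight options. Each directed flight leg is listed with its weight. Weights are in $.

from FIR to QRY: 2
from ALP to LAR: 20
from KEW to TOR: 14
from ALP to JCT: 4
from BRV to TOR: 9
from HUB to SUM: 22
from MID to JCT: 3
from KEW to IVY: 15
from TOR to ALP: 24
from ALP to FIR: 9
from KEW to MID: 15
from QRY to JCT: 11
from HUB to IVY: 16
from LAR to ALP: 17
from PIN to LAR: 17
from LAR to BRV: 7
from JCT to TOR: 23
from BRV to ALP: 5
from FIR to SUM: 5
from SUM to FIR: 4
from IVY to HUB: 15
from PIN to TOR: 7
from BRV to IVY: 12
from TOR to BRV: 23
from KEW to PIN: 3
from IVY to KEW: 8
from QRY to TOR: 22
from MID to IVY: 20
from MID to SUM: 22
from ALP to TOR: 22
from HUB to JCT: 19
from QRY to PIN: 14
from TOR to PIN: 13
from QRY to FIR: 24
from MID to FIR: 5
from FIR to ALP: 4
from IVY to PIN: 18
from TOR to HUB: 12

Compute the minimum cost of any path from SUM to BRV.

Running Dijkstra from SUM:
SUM: 0
FIR: 4  (via SUM)
QRY: 6  (via FIR)
ALP: 8  (via FIR)
JCT: 12  (via ALP)
PIN: 20  (via QRY)
TOR: 27  (via PIN)
LAR: 28  (via ALP)
BRV: 35  (via LAR)
Shortest route: SUM–FIR–ALP–LAR–BRV = $35.

$35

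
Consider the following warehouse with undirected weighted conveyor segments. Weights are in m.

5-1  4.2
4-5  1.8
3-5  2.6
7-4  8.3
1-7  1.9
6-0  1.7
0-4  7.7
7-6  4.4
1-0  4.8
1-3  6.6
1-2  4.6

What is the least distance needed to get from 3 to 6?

12.9 m

Candidate routes:
3 - 5 - 1 - 7 - 6: 2.6+4.2+1.9+4.4 = 13.1
3 - 5 - 1 - 0 - 6: 2.6+4.2+4.8+1.7 = 13.3
3 - 1 - 0 - 6: 6.6+4.8+1.7 = 13.1
3 - 1 - 7 - 6: 6.6+1.9+4.4 = 12.9
Cheapest is 3 - 1 - 7 - 6 at 12.9 m.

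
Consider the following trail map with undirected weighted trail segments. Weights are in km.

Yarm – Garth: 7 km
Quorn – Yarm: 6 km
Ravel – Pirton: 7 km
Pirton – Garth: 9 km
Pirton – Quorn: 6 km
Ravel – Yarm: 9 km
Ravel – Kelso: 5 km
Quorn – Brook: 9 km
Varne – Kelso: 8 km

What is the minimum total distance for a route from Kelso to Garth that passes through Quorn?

Best Kelso to Quorn: Kelso → Ravel → Pirton → Quorn costing 18
Shortest Quorn→Garth: Quorn → Yarm → Garth = 13
Total via Quorn: 18 + 13 = 31 km.

31 km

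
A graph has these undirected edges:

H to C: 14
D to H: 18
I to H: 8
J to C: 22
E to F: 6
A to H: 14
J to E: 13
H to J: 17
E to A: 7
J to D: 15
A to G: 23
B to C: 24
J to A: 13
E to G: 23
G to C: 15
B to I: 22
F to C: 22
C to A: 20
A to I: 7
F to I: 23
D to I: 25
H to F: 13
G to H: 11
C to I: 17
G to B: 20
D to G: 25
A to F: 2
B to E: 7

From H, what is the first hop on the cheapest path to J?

Enumerating some paths:
H - J: 17 = 17
H - A - J: 14+13 = 27
Cheapest is H - J at 17.
So from H the first move is to J.

J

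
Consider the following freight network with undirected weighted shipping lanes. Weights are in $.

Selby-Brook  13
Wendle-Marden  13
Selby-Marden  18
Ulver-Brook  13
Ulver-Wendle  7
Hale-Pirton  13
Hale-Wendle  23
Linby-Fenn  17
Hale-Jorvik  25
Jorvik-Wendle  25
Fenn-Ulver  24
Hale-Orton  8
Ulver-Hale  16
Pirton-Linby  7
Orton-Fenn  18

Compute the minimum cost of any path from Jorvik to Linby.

Enumerating some paths:
Jorvik–Wendle–Ulver–Hale–Pirton–Linby: 25+7+16+13+7 = 68
Jorvik–Wendle–Hale–Pirton–Linby: 25+23+13+7 = 68
Jorvik–Hale–Orton–Fenn–Linby: 25+8+18+17 = 68
Jorvik–Hale–Pirton–Linby: 25+13+7 = 45
Cheapest is Jorvik–Hale–Pirton–Linby at $45.

$45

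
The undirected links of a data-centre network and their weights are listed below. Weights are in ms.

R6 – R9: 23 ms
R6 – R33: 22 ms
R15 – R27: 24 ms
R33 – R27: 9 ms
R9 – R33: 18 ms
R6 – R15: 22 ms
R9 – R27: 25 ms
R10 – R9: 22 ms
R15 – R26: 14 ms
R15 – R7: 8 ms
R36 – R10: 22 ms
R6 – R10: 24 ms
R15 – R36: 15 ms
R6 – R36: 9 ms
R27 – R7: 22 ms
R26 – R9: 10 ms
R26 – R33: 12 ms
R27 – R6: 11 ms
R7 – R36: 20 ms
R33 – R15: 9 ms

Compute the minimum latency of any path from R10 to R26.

32 ms

Candidate routes:
R10 → R36 → R15 → R26: 22+15+14 = 51
R10 → R9 → R26: 22+10 = 32
The minimum is 32 ms via R10 → R9 → R26.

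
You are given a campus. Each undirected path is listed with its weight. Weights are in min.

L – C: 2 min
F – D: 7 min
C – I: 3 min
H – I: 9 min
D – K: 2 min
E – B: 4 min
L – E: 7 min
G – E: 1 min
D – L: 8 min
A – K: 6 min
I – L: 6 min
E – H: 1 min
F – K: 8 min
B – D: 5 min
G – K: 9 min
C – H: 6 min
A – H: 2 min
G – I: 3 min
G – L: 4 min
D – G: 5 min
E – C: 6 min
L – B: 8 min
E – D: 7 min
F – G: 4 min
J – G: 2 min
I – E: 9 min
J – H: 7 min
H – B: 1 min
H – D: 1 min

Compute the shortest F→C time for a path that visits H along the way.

12 min

Best F to H: F–G–E–H costing 6
Shortest H→C: H–C = 6
Total via H: 6 + 6 = 12 min.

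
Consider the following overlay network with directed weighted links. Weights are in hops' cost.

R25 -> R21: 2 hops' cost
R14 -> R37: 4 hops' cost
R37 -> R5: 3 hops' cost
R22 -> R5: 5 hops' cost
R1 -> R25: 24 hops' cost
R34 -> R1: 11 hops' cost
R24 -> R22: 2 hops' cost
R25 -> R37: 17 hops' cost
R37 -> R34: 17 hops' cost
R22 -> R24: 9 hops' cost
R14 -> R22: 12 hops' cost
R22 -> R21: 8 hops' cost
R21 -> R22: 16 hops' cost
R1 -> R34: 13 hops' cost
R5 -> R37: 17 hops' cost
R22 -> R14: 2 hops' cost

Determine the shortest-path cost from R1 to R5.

Settle nodes by increasing distance from R1:
R1: 0
R34: 13  (via R1)
R25: 24  (via R1)
R21: 26  (via R25)
R37: 41  (via R25)
R22: 42  (via R21)
R14: 44  (via R22)
R5: 44  (via R37)
Shortest route: R1 → R25 → R37 → R5 = 44 hops' cost.

44 hops' cost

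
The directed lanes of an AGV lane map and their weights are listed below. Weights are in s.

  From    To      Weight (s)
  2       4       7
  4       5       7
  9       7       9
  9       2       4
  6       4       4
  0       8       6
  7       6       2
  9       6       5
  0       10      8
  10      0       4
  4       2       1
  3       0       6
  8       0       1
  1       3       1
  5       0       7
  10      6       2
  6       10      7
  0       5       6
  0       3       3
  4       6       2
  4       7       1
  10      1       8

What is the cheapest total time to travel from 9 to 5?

Shortest distances from 9:
9: 0
2: 4  (via 9)
6: 5  (via 9)
4: 9  (via 6)
7: 9  (via 9)
10: 12  (via 6)
0: 16  (via 10)
5: 16  (via 4)
Shortest route: 9–6–4–5 = 16 s.

16 s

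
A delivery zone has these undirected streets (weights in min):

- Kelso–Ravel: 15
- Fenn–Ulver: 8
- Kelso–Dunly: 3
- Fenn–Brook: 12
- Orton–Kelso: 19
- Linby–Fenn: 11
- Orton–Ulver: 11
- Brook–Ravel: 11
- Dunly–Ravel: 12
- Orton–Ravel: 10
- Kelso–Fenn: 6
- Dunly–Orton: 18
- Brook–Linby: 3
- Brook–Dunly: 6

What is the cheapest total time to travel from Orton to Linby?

Enumerating some paths:
Orton - Ulver - Fenn - Linby: 11+8+11 = 30
Orton - Dunly - Brook - Linby: 18+6+3 = 27
Orton - Ravel - Brook - Linby: 10+11+3 = 24
Orton - Ravel - Dunly - Brook - Linby: 10+12+6+3 = 31
Cheapest is Orton - Ravel - Brook - Linby at 24 min.

24 min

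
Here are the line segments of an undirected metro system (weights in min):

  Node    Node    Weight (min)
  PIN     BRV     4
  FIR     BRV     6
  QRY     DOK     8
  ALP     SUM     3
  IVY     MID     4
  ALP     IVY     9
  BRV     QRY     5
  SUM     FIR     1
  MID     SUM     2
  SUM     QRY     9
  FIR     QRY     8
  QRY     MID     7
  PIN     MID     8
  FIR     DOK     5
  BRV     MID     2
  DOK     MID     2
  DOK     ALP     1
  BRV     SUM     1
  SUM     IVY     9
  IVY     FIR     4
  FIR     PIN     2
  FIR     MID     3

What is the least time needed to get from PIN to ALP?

6 min

Shortest distances from PIN:
PIN: 0
FIR: 2  (via PIN)
SUM: 3  (via FIR)
BRV: 4  (via PIN)
MID: 5  (via FIR)
IVY: 6  (via FIR)
ALP: 6  (via SUM)
Shortest route: PIN → FIR → SUM → ALP = 6 min.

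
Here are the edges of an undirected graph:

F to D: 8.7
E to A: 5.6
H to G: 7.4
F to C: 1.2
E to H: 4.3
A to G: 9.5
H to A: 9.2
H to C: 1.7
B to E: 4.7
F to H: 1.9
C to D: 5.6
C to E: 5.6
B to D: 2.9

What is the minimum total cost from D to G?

14.7

Shortest distances from D:
D: 0
B: 2.9  (via D)
C: 5.6  (via D)
F: 6.8  (via C)
H: 7.3  (via C)
E: 7.6  (via B)
A: 13.2  (via E)
G: 14.7  (via H)
Shortest route: D–C–H–G = 14.7.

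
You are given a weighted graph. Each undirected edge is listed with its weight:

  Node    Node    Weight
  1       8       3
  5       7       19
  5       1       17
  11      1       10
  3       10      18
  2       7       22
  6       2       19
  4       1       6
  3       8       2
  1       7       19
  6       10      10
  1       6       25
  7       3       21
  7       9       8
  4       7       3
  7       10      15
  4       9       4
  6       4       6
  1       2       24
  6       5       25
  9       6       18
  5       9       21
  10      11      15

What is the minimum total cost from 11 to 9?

20

Candidate routes:
11 - 1 - 4 - 9: 10+6+4 = 20
11 - 1 - 4 - 7 - 9: 10+6+3+8 = 27
Cheapest is 11 - 1 - 4 - 9 at 20.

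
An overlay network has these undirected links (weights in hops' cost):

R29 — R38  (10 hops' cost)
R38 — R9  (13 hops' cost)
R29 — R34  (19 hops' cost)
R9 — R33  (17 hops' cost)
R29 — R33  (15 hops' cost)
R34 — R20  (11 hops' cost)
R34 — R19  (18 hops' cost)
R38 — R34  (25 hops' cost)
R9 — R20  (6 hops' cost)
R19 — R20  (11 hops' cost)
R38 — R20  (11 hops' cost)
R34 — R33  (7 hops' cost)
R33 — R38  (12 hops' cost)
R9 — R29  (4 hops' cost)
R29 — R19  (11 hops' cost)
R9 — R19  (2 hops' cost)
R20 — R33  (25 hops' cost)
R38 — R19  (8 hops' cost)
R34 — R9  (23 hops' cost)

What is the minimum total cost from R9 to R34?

17 hops' cost

Settle nodes by increasing distance from R9:
R9: 0
R19: 2  (via R9)
R29: 4  (via R9)
R20: 6  (via R9)
R38: 10  (via R19)
R34: 17  (via R20)
Shortest route: R9–R20–R34 = 17 hops' cost.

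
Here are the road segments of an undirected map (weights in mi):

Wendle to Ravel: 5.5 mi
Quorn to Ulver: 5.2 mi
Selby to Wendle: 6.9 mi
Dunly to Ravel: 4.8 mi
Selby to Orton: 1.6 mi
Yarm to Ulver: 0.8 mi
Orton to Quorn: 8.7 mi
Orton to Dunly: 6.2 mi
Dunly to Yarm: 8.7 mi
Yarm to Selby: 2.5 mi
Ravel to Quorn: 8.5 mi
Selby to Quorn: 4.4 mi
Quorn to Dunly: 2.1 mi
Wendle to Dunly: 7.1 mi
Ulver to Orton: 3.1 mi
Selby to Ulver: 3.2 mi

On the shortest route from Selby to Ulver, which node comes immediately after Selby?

Ulver

Candidate routes:
Selby - Yarm - Ulver: 2.5+0.8 = 3.3
Selby - Ulver: 3.2 = 3.2
Cheapest is Selby - Ulver at 3.2 mi.
So from Selby the first move is to Ulver.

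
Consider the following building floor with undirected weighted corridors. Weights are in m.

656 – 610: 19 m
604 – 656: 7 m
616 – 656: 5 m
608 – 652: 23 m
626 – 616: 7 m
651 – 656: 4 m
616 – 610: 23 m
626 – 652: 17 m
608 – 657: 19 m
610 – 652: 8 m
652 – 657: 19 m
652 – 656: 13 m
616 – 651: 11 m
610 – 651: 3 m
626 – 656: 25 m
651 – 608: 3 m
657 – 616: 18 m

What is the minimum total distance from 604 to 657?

30 m

Settle nodes by increasing distance from 604:
604: 0
656: 7  (via 604)
651: 11  (via 656)
616: 12  (via 656)
610: 14  (via 651)
608: 14  (via 651)
626: 19  (via 616)
652: 20  (via 656)
657: 30  (via 616)
Shortest route: 604–656–616–657 = 30 m.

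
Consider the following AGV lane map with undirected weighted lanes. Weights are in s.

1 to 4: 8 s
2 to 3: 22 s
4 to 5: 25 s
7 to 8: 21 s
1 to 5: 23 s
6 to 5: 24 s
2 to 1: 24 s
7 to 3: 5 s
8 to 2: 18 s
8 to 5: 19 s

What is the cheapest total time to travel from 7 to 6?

64 s

Compare a few routes:
7 → 3 → 2 → 8 → 5 → 6: 5+22+18+19+24 = 88
7 → 8 → 5 → 6: 21+19+24 = 64
7 → 3 → 2 → 1 → 4 → 5 → 6: 5+22+24+8+25+24 = 108
7 → 3 → 2 → 1 → 5 → 6: 5+22+24+23+24 = 98
The minimum is 64 s via 7 → 8 → 5 → 6.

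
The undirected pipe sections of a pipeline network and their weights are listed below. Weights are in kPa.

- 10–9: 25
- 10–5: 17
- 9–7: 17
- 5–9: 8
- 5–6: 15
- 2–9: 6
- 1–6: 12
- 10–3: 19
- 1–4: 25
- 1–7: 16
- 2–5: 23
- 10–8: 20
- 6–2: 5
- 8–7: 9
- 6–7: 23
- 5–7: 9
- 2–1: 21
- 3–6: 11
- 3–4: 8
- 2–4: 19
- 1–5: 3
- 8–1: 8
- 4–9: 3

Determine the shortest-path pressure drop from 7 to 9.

Running Dijkstra from 7:
7: 0
5: 9  (via 7)
8: 9  (via 7)
1: 12  (via 5)
9: 17  (via 7)
Shortest route: 7 → 9 = 17 kPa.

17 kPa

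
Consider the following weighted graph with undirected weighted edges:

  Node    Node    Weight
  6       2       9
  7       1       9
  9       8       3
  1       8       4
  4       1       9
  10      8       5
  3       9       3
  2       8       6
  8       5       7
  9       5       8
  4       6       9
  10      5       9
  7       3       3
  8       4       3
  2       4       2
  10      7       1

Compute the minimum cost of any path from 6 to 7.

Candidate routes:
6 → 2 → 4 → 8 → 10 → 7: 9+2+3+5+1 = 20
6 → 4 → 8 → 9 → 3 → 7: 9+3+3+3+3 = 21
6 → 4 → 8 → 10 → 7: 9+3+5+1 = 18
Cheapest is 6 → 4 → 8 → 10 → 7 at 18.

18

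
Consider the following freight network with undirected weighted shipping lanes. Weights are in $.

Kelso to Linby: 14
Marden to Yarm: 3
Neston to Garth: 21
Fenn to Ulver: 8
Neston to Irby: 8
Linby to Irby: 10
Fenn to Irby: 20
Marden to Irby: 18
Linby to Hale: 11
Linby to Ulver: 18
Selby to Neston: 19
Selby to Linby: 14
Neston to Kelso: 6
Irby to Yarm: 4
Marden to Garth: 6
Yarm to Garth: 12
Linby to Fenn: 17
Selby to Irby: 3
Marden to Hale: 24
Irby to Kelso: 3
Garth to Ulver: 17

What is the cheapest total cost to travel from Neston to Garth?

Settle nodes by increasing distance from Neston:
Neston: 0
Kelso: 6  (via Neston)
Irby: 8  (via Neston)
Selby: 11  (via Irby)
Yarm: 12  (via Irby)
Marden: 15  (via Yarm)
Linby: 18  (via Irby)
Garth: 21  (via Neston)
Shortest route: Neston–Garth = $21.

$21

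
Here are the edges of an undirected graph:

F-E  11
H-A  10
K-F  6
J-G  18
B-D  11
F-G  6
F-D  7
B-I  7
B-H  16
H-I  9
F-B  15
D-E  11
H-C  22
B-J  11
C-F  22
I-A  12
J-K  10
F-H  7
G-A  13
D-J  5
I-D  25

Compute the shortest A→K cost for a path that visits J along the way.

39

Shortest A→J: A → H → F → D → J = 29
Shortest J→K: J → K = 10
Total via J: 29 + 10 = 39.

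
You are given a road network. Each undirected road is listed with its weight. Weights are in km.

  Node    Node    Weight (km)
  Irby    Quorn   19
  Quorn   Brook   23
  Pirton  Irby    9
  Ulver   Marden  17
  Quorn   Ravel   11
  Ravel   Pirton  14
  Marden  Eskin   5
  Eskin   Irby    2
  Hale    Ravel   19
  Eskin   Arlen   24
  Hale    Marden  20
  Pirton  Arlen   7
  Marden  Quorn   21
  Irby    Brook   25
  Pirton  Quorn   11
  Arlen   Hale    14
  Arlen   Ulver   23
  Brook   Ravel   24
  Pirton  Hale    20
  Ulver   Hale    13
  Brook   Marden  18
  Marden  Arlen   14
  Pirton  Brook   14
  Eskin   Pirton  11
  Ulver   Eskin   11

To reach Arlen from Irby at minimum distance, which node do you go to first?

Pirton

Enumerating some paths:
Irby - Pirton - Arlen: 9+7 = 16
Irby - Eskin - Marden - Arlen: 2+5+14 = 21
Irby - Eskin - Pirton - Arlen: 2+11+7 = 20
The minimum is 16 km via Irby - Pirton - Arlen.
So from Irby the first move is to Pirton.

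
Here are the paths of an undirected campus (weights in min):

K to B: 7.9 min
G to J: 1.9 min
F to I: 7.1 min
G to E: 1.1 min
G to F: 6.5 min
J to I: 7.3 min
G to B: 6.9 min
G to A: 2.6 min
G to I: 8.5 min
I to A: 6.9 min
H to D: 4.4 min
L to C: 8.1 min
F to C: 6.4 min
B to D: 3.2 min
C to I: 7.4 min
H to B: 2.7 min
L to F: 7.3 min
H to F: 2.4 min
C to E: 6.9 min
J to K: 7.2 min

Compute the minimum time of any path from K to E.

Settle nodes by increasing distance from K:
K: 0
J: 7.2  (via K)
B: 7.9  (via K)
G: 9.1  (via J)
E: 10.2  (via G)
Shortest route: K → J → G → E = 10.2 min.

10.2 min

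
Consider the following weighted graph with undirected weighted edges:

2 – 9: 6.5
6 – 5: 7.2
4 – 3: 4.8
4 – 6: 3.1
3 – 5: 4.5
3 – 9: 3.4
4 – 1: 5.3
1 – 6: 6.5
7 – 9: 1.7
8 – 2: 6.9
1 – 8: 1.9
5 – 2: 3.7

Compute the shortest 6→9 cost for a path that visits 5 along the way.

15.1

Best 6 to 5: 6 → 5 costing 7.2
Shortest 5→9: 5 → 3 → 9 = 7.9
Total via 5: 7.2 + 7.9 = 15.1.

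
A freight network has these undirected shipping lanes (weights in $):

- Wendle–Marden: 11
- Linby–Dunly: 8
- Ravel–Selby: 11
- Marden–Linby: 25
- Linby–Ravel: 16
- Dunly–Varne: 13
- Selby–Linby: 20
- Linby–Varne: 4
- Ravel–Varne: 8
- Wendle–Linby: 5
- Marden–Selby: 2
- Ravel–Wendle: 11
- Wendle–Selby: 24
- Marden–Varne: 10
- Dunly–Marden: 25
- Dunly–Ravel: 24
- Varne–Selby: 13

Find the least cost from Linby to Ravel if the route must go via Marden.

Shortest Linby→Marden: Linby–Varne–Marden = 14
Shortest Marden→Ravel: Marden–Selby–Ravel = 13
Total via Marden: 14 + 13 = $27.

$27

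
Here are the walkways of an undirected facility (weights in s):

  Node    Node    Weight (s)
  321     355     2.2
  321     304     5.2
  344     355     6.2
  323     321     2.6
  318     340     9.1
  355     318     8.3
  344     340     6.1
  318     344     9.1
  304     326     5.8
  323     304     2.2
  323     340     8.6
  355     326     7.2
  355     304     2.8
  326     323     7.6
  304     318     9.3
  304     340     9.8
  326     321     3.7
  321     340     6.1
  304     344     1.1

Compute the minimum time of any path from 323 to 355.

Enumerating some paths:
323 - 304 - 355: 2.2+2.8 = 5
323 - 321 - 355: 2.6+2.2 = 4.8
The minimum is 4.8 s via 323 - 321 - 355.

4.8 s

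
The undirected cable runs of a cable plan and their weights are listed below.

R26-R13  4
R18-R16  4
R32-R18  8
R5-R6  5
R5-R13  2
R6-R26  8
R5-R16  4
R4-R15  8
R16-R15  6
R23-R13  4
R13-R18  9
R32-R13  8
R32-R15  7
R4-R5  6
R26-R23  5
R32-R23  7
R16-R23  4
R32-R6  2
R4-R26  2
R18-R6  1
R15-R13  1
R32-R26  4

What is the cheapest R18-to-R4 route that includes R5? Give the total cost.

12

Best R18 to R5: R18 → R6 → R5 costing 6
Shortest R5→R4: R5 → R4 = 6
Total via R5: 6 + 6 = 12.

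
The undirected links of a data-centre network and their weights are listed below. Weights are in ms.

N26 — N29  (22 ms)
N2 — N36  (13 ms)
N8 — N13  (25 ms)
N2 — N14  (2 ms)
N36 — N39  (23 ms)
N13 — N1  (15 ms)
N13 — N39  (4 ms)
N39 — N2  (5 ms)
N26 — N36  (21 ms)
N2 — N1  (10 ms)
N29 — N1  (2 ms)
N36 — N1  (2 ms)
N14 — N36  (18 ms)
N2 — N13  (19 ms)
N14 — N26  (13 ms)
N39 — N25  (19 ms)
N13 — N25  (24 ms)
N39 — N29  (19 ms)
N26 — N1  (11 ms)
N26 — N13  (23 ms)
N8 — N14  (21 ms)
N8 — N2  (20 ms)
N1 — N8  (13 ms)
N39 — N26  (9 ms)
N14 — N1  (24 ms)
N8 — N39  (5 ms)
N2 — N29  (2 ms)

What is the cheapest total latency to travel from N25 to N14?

Shortest distances from N25:
N25: 0
N39: 19  (via N25)
N13: 23  (via N39)
N2: 24  (via N39)
N8: 24  (via N39)
N14: 26  (via N2)
Shortest route: N25 → N39 → N2 → N14 = 26 ms.

26 ms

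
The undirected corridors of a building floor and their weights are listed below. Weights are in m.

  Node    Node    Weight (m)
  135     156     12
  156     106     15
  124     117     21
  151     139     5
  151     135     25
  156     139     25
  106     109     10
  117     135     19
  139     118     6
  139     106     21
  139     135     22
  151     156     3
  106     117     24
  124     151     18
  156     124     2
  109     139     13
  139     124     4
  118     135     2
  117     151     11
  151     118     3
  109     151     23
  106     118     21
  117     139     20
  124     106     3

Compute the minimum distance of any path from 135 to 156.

Candidate routes:
135–118–139–124–156: 2+6+4+2 = 14
135–118–139–151–156: 2+6+5+3 = 16
135–118–151–156: 2+3+3 = 8
135–156: 12 = 12
Cheapest is 135–118–151–156 at 8 m.

8 m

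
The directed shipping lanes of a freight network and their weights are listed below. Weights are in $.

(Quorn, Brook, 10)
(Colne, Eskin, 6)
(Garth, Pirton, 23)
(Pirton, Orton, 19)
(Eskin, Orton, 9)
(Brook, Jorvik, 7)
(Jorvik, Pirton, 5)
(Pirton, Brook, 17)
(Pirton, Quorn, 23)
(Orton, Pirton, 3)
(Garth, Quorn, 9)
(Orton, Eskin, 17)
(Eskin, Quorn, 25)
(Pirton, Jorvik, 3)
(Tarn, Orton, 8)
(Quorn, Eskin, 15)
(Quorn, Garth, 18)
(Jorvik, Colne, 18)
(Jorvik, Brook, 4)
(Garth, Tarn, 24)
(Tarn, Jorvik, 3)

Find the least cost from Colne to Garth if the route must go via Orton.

$59

Best Colne to Orton: Colne → Eskin → Orton costing 15
Best Orton to Garth: Orton → Pirton → Quorn → Garth costing 44
Total via Orton: 15 + 44 = $59.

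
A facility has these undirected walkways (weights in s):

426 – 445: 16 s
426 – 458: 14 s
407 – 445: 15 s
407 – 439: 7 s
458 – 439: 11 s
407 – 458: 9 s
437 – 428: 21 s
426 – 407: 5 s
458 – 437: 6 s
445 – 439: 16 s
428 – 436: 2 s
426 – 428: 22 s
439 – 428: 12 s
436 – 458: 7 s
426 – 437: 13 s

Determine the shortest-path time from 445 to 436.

30 s

Settle nodes by increasing distance from 445:
445: 0
407: 15  (via 445)
426: 16  (via 445)
439: 16  (via 445)
458: 24  (via 407)
428: 28  (via 439)
437: 29  (via 426)
436: 30  (via 428)
Shortest route: 445 → 439 → 428 → 436 = 30 s.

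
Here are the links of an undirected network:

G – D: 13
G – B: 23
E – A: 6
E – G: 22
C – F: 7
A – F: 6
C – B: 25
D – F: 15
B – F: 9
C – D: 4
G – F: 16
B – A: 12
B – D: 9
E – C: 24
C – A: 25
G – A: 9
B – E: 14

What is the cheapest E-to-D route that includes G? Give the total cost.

Shortest E→G: E–A–G = 15
Shortest G→D: G–D = 13
Total via G: 15 + 13 = 28.

28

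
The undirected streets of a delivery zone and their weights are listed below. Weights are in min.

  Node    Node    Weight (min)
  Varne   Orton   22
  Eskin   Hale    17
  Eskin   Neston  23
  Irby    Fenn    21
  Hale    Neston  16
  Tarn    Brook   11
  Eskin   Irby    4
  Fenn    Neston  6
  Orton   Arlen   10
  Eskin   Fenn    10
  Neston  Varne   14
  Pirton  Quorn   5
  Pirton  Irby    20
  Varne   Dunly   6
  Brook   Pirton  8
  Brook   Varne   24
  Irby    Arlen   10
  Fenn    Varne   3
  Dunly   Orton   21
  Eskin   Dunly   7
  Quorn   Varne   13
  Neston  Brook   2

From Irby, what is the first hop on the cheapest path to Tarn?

Eskin

Enumerating some paths:
Irby → Eskin → Dunly → Varne → Fenn → Neston → Brook → Tarn: 4+7+6+3+6+2+11 = 39
Irby → Eskin → Fenn → Neston → Brook → Tarn: 4+10+6+2+11 = 33
Irby → Pirton → Brook → Tarn: 20+8+11 = 39
Irby → Fenn → Neston → Brook → Tarn: 21+6+2+11 = 40
Cheapest is Irby → Eskin → Fenn → Neston → Brook → Tarn at 33 min.
So from Irby the first move is to Eskin.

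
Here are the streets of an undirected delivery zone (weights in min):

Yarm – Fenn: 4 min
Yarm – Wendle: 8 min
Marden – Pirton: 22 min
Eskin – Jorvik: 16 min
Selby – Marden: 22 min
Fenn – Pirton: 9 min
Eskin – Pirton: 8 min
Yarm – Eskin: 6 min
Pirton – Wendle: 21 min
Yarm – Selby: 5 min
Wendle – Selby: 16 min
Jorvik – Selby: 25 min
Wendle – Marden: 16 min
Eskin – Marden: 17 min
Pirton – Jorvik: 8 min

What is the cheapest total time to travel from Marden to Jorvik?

30 min

Running Dijkstra from Marden:
Marden: 0
Wendle: 16  (via Marden)
Eskin: 17  (via Marden)
Selby: 22  (via Marden)
Pirton: 22  (via Marden)
Yarm: 23  (via Eskin)
Fenn: 27  (via Yarm)
Jorvik: 30  (via Pirton)
Shortest route: Marden → Pirton → Jorvik = 30 min.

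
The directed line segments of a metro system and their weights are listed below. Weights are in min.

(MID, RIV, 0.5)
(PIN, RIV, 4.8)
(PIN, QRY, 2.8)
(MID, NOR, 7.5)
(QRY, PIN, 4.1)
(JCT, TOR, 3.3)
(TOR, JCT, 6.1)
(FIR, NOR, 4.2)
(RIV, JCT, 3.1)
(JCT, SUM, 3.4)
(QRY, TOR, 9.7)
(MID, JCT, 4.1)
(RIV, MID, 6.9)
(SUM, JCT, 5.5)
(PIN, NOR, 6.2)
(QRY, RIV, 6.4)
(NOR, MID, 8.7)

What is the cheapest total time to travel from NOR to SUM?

15.7 min

Settle nodes by increasing distance from NOR:
NOR: 0
MID: 8.7  (via NOR)
RIV: 9.2  (via MID)
JCT: 12.3  (via RIV)
TOR: 15.6  (via JCT)
SUM: 15.7  (via JCT)
Shortest route: NOR → MID → RIV → JCT → SUM = 15.7 min.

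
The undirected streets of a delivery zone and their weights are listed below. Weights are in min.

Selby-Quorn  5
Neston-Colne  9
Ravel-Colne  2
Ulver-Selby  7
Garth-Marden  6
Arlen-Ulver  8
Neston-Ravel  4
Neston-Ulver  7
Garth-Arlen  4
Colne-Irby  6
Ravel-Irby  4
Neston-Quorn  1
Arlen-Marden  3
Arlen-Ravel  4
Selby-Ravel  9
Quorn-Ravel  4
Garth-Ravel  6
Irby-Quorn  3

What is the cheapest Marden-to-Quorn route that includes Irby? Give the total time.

Best Marden to Irby: Marden → Arlen → Ravel → Irby costing 11
Best Irby to Quorn: Irby → Quorn costing 3
Total via Irby: 11 + 3 = 14 min.

14 min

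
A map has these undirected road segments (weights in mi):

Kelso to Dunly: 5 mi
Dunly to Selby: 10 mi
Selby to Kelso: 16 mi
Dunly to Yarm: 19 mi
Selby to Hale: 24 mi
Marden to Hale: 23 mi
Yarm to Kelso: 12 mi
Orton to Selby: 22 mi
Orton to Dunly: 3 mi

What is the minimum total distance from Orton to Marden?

60 mi

Settle nodes by increasing distance from Orton:
Orton: 0
Dunly: 3  (via Orton)
Kelso: 8  (via Dunly)
Selby: 13  (via Dunly)
Yarm: 20  (via Kelso)
Hale: 37  (via Selby)
Marden: 60  (via Hale)
Shortest route: Orton–Dunly–Selby–Hale–Marden = 60 mi.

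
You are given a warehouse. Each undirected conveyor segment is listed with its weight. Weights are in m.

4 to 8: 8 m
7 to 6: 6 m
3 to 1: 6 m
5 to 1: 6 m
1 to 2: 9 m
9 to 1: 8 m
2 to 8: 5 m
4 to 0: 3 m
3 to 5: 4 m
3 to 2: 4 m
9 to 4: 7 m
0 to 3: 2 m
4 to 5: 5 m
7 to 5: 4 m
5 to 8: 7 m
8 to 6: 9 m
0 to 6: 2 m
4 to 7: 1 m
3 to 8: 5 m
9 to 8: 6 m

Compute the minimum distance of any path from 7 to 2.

10 m

Compare a few routes:
7 → 4 → 8 → 2: 1+8+5 = 14
7 → 5 → 3 → 2: 4+4+4 = 12
7 → 4 → 0 → 3 → 2: 1+3+2+4 = 10
7 → 4 → 5 → 3 → 2: 1+5+4+4 = 14
The minimum is 10 m via 7 → 4 → 0 → 3 → 2.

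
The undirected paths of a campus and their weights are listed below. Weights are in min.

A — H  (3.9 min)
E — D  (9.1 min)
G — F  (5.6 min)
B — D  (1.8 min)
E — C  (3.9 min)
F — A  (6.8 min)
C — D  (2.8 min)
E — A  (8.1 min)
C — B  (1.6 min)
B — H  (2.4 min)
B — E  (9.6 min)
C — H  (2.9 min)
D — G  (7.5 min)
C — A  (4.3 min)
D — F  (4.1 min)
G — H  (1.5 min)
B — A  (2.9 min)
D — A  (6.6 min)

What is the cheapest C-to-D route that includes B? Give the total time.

Best C to B: C → B costing 1.6
Best B to D: B → D costing 1.8
Total via B: 1.6 + 1.8 = 3.4 min.

3.4 min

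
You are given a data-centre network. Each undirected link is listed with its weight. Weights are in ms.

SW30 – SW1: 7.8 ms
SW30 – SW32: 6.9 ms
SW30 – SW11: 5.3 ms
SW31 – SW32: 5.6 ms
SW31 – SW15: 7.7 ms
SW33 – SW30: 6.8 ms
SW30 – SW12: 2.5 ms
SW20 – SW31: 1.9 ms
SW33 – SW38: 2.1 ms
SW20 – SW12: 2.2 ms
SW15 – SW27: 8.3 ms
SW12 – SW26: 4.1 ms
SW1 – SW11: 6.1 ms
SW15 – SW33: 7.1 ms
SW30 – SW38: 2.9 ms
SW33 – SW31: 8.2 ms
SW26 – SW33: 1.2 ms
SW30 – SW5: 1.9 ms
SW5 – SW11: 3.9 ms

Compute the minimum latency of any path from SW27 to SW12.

Enumerating some paths:
SW27 → SW15 → SW33 → SW38 → SW30 → SW12: 8.3+7.1+2.1+2.9+2.5 = 22.9
SW27 → SW15 → SW31 → SW20 → SW12: 8.3+7.7+1.9+2.2 = 20.1
SW27 → SW15 → SW33 → SW26 → SW12: 8.3+7.1+1.2+4.1 = 20.7
SW27 → SW15 → SW33 → SW30 → SW12: 8.3+7.1+6.8+2.5 = 24.7
The minimum is 20.1 ms via SW27 → SW15 → SW31 → SW20 → SW12.

20.1 ms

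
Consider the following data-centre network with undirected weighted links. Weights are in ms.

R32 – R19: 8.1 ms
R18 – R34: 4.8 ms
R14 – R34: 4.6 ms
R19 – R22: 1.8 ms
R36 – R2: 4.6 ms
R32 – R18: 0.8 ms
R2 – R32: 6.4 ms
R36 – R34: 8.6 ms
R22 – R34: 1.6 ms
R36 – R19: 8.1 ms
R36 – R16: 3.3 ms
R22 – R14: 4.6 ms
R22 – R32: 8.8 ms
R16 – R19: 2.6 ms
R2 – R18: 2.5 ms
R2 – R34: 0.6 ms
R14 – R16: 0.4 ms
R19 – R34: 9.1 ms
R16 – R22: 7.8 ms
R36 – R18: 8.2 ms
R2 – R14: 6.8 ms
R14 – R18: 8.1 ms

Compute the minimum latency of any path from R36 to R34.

Candidate routes:
R36–R2–R34: 4.6+0.6 = 5.2
R36–R34: 8.6 = 8.6
R36–R16–R14–R34: 3.3+0.4+4.6 = 8.3
R36–R16–R19–R22–R34: 3.3+2.6+1.8+1.6 = 9.3
Cheapest is R36–R2–R34 at 5.2 ms.

5.2 ms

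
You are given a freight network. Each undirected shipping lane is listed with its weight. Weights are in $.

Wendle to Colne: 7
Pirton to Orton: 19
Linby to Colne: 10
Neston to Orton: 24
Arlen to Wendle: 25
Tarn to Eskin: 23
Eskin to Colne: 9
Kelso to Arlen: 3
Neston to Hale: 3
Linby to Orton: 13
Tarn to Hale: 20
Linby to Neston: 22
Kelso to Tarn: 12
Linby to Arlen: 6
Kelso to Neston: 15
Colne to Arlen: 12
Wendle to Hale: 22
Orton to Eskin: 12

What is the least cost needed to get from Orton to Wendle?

$28

Running Dijkstra from Orton:
Orton: 0
Eskin: 12  (via Orton)
Linby: 13  (via Orton)
Arlen: 19  (via Linby)
Pirton: 19  (via Orton)
Colne: 21  (via Eskin)
Kelso: 22  (via Arlen)
Neston: 24  (via Orton)
Hale: 27  (via Neston)
Wendle: 28  (via Colne)
Shortest route: Orton → Eskin → Colne → Wendle = $28.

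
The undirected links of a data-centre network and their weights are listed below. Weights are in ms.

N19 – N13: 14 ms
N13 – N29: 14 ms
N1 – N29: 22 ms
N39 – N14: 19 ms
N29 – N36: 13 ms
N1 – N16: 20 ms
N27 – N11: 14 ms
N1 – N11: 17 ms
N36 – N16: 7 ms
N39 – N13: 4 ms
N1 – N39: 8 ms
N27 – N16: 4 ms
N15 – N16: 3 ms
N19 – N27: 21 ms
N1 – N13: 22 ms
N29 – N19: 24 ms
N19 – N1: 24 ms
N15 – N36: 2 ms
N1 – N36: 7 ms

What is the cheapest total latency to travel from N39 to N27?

Candidate routes:
N39 → N1 → N16 → N27: 8+20+4 = 32
N39 → N1 → N36 → N16 → N27: 8+7+7+4 = 26
N39 → N1 → N36 → N15 → N16 → N27: 8+7+2+3+4 = 24
N39 → N13 → N19 → N27: 4+14+21 = 39
The minimum is 24 ms via N39 → N1 → N36 → N15 → N16 → N27.

24 ms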